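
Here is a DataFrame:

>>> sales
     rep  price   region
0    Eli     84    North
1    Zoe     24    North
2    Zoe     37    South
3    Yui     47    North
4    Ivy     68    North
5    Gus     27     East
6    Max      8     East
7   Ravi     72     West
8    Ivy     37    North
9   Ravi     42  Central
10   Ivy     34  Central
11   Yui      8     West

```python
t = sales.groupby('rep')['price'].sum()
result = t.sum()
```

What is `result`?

group by rep, sum of price:
rep
Eli      84
Gus      27
Ivy     139
Max       8
Ravi    114
Yui      55
Zoe      61
Name: price, dtype: int64
Then the sum of the resulting series: 488

488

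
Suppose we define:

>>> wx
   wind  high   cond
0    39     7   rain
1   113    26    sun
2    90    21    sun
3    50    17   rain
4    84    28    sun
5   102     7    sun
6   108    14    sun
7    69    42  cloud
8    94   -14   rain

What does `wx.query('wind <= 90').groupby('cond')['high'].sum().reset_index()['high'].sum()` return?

filter rows where wind <= 90:
   wind  high   cond
0    39     7   rain
2    90    21    sun
3    50    17   rain
4    84    28    sun
7    69    42  cloud
group by cond, sum of high:
cond
cloud    42
rain     24
sun      49
Name: high, dtype: int64
reset_index():
    cond  high
0  cloud    42
1   rain    24
2    sun    49
The sum of column 'high' is 115.

115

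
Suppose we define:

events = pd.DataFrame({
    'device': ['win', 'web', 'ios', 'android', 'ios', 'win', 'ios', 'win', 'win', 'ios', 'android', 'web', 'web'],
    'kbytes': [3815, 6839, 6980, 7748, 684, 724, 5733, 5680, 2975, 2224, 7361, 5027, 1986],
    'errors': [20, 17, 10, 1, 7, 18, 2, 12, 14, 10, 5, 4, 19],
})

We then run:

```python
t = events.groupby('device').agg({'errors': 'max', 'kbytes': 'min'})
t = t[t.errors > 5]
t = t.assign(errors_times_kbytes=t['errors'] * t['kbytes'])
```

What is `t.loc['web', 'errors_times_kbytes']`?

37734

group by device: max(errors), min(kbytes):
         errors  kbytes
device                 
android       5    7361
ios          10     684
web          19    1986
win          20     724
filter rows where errors > 5:
        errors  kbytes
device                
ios         10     684
web         19    1986
win         20     724
add column errors_times_kbytes = t['errors'] * t['kbytes']:
        errors  kbytes  errors_times_kbytes
device                                     
ios         10     684                 6840
web         19    1986                37734
win         20     724                14480
Then the value at row 'web', column 'errors_times_kbytes': 37734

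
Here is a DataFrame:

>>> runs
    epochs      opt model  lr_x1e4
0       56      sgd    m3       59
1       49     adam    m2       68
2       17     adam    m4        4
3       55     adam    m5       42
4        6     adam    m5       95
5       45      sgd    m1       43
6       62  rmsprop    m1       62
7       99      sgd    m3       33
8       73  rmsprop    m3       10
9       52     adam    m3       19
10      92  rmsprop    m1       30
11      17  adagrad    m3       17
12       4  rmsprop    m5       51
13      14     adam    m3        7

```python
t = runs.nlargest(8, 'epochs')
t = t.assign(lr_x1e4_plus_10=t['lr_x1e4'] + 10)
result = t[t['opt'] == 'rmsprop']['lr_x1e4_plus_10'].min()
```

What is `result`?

take 8 rows with largest epochs:
    epochs      opt model  lr_x1e4
7       99      sgd    m3       33
10      92  rmsprop    m1       30
8       73  rmsprop    m3       10
6       62  rmsprop    m1       62
0       56      sgd    m3       59
3       55     adam    m5       42
9       52     adam    m3       19
1       49     adam    m2       68
add column lr_x1e4_plus_10 = t['lr_x1e4'] + 10:
    epochs      opt model  lr_x1e4  lr_x1e4_plus_10
7       99      sgd    m3       33               43
10      92  rmsprop    m1       30               40
8       73  rmsprop    m3       10               20
6       62  rmsprop    m1       62               72
0       56      sgd    m3       59               69
3       55     adam    m5       42               52
9       52     adam    m3       19               29
1       49     adam    m2       68               78
filter rows where opt == 'rmsprop':
    epochs      opt model  lr_x1e4  lr_x1e4_plus_10
10      92  rmsprop    m1       30               40
8       73  rmsprop    m3       10               20
6       62  rmsprop    m1       62               72

20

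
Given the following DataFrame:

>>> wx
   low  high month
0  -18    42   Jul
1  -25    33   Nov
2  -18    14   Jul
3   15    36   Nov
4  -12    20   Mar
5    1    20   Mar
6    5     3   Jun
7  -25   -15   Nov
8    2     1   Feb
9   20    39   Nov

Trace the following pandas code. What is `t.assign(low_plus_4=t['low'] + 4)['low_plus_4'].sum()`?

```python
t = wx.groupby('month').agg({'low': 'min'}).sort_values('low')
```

group by month, min of low:
       low
month     
Feb      2
Jul    -18
Jun      5
Mar    -12
Nov    -25
sort by low:
       low
month     
Nov    -25
Jul    -18
Mar    -12
Feb      2
Jun      5
add column low_plus_4 = t['low'] + 4:
       low  low_plus_4
month                 
Nov    -25         -21
Jul    -18         -14
Mar    -12          -8
Feb      2           6
Jun      5           9
Reading off the sum of column 'low_plus_4', we get -28.

-28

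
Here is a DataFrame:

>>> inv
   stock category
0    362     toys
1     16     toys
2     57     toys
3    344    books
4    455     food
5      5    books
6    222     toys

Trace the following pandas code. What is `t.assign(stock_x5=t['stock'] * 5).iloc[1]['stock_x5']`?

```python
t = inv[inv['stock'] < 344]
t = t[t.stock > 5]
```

filter rows where stock < 344:
   stock category
1     16     toys
2     57     toys
5      5    books
6    222     toys
filter rows where stock > 5:
   stock category
1     16     toys
2     57     toys
6    222     toys
add column stock_x5 = t['stock'] * 5:
   stock category  stock_x5
1     16     toys        80
2     57     toys       285
6    222     toys      1110
So iloc[1]['stock_x5'] = 285.

285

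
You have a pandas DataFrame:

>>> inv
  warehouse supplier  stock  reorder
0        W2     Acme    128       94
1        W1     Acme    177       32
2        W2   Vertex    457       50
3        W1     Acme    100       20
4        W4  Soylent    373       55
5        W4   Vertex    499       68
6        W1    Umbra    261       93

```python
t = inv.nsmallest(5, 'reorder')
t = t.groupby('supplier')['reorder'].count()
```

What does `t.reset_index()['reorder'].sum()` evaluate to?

5

take 5 rows with smallest reorder:
  warehouse supplier  stock  reorder
3        W1     Acme    100       20
1        W1     Acme    177       32
2        W2   Vertex    457       50
4        W4  Soylent    373       55
5        W4   Vertex    499       68
group by supplier, count of reorder:
supplier
Acme       2
Soylent    1
Vertex     2
Name: reorder, dtype: int64
reset_index():
  supplier  reorder
0     Acme        2
1  Soylent        1
2   Vertex        2
Finally, sum of column 'reorder' = 5.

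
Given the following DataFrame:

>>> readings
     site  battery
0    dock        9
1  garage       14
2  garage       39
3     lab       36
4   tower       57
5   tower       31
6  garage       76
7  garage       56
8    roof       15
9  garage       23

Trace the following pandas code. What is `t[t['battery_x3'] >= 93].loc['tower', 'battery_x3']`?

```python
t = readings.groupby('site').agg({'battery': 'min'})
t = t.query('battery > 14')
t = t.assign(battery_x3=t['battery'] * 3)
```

93

group by site, min of battery:
        battery
site           
dock          9
garage       14
lab          36
roof         15
tower        31
filter rows where battery > 14:
       battery
site          
lab         36
roof        15
tower       31
add column battery_x3 = t['battery'] * 3:
       battery  battery_x3
site                      
lab         36         108
roof        15          45
tower       31          93
filter rows where battery_x3 >= 93:
       battery  battery_x3
site                      
lab         36         108
tower       31          93
Taking the value at row 'tower', column 'battery_x3' gives 93.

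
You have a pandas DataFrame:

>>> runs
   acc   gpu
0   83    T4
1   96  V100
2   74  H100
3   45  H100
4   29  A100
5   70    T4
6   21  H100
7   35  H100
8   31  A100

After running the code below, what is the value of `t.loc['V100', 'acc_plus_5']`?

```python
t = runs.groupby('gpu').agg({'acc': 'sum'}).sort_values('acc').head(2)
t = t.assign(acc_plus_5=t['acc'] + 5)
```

101

group by gpu, sum of acc:
      acc
gpu      
A100   60
H100  175
T4    153
V100   96
sort by acc:
      acc
gpu      
A100   60
V100   96
T4    153
H100  175
take first 2 rows:
      acc
gpu      
A100   60
V100   96
add column acc_plus_5 = t['acc'] + 5:
      acc  acc_plus_5
gpu                  
A100   60          65
V100   96         101
Hence 101.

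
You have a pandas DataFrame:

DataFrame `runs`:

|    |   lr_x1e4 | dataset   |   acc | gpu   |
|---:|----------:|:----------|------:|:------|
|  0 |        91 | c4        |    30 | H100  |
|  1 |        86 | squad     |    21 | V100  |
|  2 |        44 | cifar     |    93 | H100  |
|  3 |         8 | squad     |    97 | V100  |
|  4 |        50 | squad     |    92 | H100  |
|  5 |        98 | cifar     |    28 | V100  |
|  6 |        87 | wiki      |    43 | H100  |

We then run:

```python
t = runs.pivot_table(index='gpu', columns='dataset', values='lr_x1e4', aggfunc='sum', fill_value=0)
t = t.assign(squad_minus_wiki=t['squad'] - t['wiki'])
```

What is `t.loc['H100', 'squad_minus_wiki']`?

-37

pivot: rows=gpu, cols=dataset, sum(lr_x1e4):
dataset  c4  cifar  squad  wiki
gpu                            
H100     91     44     50    87
V100      0     98     94     0
add column squad_minus_wiki = t['squad'] - t['wiki']:
dataset  c4  cifar  squad  wiki  squad_minus_wiki
gpu                                              
H100     91     44     50    87               -37
V100      0     98     94     0                94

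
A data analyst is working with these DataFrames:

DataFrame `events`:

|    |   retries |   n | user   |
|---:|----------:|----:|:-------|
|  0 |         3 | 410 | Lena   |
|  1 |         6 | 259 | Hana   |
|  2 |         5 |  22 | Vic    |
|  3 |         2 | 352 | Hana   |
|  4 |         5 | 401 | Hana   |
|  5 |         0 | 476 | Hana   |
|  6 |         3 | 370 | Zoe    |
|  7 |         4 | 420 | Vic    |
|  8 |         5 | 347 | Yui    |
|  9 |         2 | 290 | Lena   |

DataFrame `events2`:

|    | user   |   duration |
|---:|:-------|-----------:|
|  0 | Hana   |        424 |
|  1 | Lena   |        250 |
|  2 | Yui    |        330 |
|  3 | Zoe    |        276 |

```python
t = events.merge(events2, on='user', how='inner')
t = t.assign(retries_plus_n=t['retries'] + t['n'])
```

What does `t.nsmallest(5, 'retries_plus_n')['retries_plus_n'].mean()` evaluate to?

merge on 'user' (how='inner') → 8 rows:
   retries    n  user  duration
0        3  410  Lena       250
1        6  259  Hana       424
2        2  352  Hana       424
3        5  401  Hana       424
4        0  476  Hana       424
5        3  370   Zoe       276
6        5  347   Yui       330
7        2  290  Lena       250
add column retries_plus_n = t['retries'] + t['n']:
   retries    n  user  duration  retries_plus_n
0        3  410  Lena       250             413
1        6  259  Hana       424             265
2        2  352  Hana       424             354
3        5  401  Hana       424             406
4        0  476  Hana       424             476
5        3  370   Zoe       276             373
6        5  347   Yui       330             352
7        2  290  Lena       250             292
take 5 rows with smallest retries_plus_n:
   retries    n  user  duration  retries_plus_n
1        6  259  Hana       424             265
7        2  290  Lena       250             292
6        5  347   Yui       330             352
2        2  352  Hana       424             354
5        3  370   Zoe       276             373
So mean() = 327.2.

327.2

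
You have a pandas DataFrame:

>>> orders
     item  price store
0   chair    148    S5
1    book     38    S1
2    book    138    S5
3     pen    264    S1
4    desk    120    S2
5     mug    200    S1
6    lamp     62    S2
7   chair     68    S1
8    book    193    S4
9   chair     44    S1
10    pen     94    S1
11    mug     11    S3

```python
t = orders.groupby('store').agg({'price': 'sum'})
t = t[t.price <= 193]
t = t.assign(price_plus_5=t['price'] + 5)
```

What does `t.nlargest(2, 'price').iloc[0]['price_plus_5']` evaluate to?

198

group by store, sum of price:
       price
store       
S1       708
S2       182
S3        11
S4       193
S5       286
filter rows where price <= 193:
       price
store       
S2       182
S3        11
S4       193
add column price_plus_5 = t['price'] + 5:
       price  price_plus_5
store                     
S2       182           187
S3        11            16
S4       193           198
take 2 rows with largest price:
       price  price_plus_5
store                     
S4       193           198
S2       182           187
Taking the value at position 0, column 'price_plus_5' gives 198.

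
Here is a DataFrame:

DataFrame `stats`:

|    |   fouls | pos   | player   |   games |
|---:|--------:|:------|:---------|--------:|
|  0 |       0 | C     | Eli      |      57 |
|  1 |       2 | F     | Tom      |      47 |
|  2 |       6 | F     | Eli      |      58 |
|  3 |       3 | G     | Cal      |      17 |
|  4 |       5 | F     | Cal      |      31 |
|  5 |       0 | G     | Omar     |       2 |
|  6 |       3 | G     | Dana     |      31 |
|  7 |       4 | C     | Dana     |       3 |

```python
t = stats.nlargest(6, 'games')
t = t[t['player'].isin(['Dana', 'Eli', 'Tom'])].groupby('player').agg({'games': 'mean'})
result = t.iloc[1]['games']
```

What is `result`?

57.5

take 6 rows with largest games:
   fouls pos player  games
2      6   F    Eli     58
0      0   C    Eli     57
1      2   F    Tom     47
4      5   F    Cal     31
6      3   G   Dana     31
3      3   G    Cal     17
filter rows where player in ['Dana', 'Eli', 'Tom']:
   fouls pos player  games
2      6   F    Eli     58
0      0   C    Eli     57
1      2   F    Tom     47
6      3   G   Dana     31
group by player, mean of games:
        games
player       
Dana     31.0
Eli      57.5
Tom      47.0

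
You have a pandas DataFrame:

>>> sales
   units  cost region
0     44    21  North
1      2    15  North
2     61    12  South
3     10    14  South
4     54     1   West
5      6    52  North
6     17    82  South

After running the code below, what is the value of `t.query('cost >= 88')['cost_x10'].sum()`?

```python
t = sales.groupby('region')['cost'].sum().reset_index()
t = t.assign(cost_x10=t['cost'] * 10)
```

group by region, sum of cost:
region
North     88
South    108
West       1
Name: cost, dtype: int64
reset_index():
  region  cost
0  North    88
1  South   108
2   West     1
add column cost_x10 = t['cost'] * 10:
  region  cost  cost_x10
0  North    88       880
1  South   108      1080
2   West     1        10
filter rows where cost >= 88:
  region  cost  cost_x10
0  North    88       880
1  South   108      1080
So sum() = 1960.

1960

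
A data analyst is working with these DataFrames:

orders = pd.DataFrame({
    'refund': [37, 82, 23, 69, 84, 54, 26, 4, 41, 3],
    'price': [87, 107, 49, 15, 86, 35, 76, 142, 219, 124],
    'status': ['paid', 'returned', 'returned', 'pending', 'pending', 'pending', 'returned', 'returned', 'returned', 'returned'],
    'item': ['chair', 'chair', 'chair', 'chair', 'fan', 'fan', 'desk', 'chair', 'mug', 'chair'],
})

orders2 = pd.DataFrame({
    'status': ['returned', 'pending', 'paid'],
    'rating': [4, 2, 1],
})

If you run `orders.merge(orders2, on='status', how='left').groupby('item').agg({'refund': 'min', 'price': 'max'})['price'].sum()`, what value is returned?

523

merge on 'status' (how='left') → 10 rows:
   refund  price    status   item  rating
0      37     87      paid  chair       1
1      82    107  returned  chair       4
2      23     49  returned  chair       4
3      69     15   pending  chair       2
4      84     86   pending    fan       2
5      54     35   pending    fan       2
6      26     76  returned   desk       4
7       4    142  returned  chair       4
8      41    219  returned    mug       4
9       3    124  returned  chair       4
group by item: min(refund), max(price):
       refund  price
item                
chair       3    142
desk       26     76
fan        54     86
mug        41    219
So sum() = 523.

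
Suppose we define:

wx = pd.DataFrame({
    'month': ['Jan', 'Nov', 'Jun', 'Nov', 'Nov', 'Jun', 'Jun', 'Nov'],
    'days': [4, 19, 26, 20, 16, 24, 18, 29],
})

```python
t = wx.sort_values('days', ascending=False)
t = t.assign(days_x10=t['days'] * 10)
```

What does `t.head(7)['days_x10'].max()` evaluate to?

sort by days descending:
  month  days
7   Nov    29
2   Jun    26
5   Jun    24
3   Nov    20
1   Nov    19
6   Jun    18
4   Nov    16
0   Jan     4
add column days_x10 = t['days'] * 10:
  month  days  days_x10
7   Nov    29       290
2   Jun    26       260
5   Jun    24       240
3   Nov    20       200
1   Nov    19       190
6   Jun    18       180
4   Nov    16       160
0   Jan     4        40
take first 7 rows:
  month  days  days_x10
7   Nov    29       290
2   Jun    26       260
5   Jun    24       240
3   Nov    20       200
1   Nov    19       190
6   Jun    18       180
4   Nov    16       160
max of column 'days_x10' → 290

290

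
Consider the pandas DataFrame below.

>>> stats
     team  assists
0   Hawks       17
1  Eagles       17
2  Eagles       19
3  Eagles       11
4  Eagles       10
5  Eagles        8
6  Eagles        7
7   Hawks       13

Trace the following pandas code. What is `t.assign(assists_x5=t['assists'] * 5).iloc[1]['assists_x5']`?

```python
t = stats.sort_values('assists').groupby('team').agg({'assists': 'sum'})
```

150

sort by assists:
     team  assists
6  Eagles        7
5  Eagles        8
4  Eagles       10
3  Eagles       11
7   Hawks       13
0   Hawks       17
1  Eagles       17
2  Eagles       19
group by team, sum of assists:
        assists
team           
Eagles       72
Hawks        30
add column assists_x5 = t['assists'] * 5:
        assists  assists_x5
team                       
Eagles       72         360
Hawks        30         150
So iloc[1]['assists_x5'] = 150.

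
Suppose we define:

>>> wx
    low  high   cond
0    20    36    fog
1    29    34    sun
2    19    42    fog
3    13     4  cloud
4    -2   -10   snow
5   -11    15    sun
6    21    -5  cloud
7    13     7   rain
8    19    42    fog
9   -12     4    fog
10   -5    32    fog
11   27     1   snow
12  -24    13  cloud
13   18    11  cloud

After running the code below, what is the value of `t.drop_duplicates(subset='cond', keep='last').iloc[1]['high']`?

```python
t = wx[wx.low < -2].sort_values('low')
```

filter rows where low < -2:
    low  high   cond
5   -11    15    sun
9   -12     4    fog
10   -5    32    fog
12  -24    13  cloud
sort by low:
    low  high   cond
12  -24    13  cloud
9   -12     4    fog
5   -11    15    sun
10   -5    32    fog
drop duplicate cond (keep=last):
    low  high   cond
12  -24    13  cloud
5   -11    15    sun
10   -5    32    fog
Hence 15.

15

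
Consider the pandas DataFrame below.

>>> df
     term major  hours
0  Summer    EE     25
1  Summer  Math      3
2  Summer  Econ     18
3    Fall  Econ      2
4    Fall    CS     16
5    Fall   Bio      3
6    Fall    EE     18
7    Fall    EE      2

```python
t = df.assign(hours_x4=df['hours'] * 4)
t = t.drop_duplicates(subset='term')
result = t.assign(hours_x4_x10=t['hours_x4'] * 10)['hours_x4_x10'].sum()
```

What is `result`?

add column hours_x4 = df['hours'] * 4:
     term major  hours  hours_x4
0  Summer    EE     25       100
1  Summer  Math      3        12
2  Summer  Econ     18        72
3    Fall  Econ      2         8
4    Fall    CS     16        64
5    Fall   Bio      3        12
6    Fall    EE     18        72
7    Fall    EE      2         8
drop duplicate term (keep=first):
     term major  hours  hours_x4
0  Summer    EE     25       100
3    Fall  Econ      2         8
add column hours_x4_x10 = t['hours_x4'] * 10:
     term major  hours  hours_x4  hours_x4_x10
0  Summer    EE     25       100          1000
3    Fall  Econ      2         8            80

1080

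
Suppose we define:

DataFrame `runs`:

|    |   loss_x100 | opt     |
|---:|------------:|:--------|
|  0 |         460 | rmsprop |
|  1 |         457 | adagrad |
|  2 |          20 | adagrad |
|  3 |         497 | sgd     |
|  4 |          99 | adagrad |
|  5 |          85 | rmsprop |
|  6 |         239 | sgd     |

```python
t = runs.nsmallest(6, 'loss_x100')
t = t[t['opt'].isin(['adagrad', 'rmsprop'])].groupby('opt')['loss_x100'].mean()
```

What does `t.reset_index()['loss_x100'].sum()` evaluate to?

464.5

take 6 rows with smallest loss_x100:
   loss_x100      opt
2         20  adagrad
5         85  rmsprop
4         99  adagrad
6        239      sgd
1        457  adagrad
0        460  rmsprop
filter rows where opt in ['adagrad', 'rmsprop']:
   loss_x100      opt
2         20  adagrad
5         85  rmsprop
4         99  adagrad
1        457  adagrad
0        460  rmsprop
group by opt, mean of loss_x100:
opt
adagrad    192.0
rmsprop    272.5
Name: loss_x100, dtype: float64
reset_index():
       opt  loss_x100
0  adagrad      192.0
1  rmsprop      272.5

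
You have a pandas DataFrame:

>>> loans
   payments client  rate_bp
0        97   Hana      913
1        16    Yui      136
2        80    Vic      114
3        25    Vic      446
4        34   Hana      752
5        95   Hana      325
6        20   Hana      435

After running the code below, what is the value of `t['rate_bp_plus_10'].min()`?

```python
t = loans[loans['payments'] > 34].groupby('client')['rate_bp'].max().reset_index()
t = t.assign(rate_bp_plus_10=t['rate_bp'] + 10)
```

filter rows where payments > 34:
   payments client  rate_bp
0        97   Hana      913
2        80    Vic      114
5        95   Hana      325
group by client, max of rate_bp:
client
Hana    913
Vic     114
Name: rate_bp, dtype: int64
reset_index():
  client  rate_bp
0   Hana      913
1    Vic      114
add column rate_bp_plus_10 = t['rate_bp'] + 10:
  client  rate_bp  rate_bp_plus_10
0   Hana      913              923
1    Vic      114              124
The min of column 'rate_bp_plus_10' is 124.

124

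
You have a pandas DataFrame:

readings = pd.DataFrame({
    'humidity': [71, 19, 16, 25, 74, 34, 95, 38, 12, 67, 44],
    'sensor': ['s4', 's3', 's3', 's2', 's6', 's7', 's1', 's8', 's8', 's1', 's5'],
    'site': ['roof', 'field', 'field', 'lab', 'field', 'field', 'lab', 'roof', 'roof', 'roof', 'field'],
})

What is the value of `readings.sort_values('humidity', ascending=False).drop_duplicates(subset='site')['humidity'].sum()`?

sort by humidity descending:
    humidity sensor   site
6         95     s1    lab
4         74     s6  field
0         71     s4   roof
9         67     s1   roof
10        44     s5  field
7         38     s8   roof
5         34     s7  field
3         25     s2    lab
1         19     s3  field
2         16     s3  field
8         12     s8   roof
drop duplicate site (keep=first):
   humidity sensor   site
6        95     s1    lab
4        74     s6  field
0        71     s4   roof
So sum() = 240.

240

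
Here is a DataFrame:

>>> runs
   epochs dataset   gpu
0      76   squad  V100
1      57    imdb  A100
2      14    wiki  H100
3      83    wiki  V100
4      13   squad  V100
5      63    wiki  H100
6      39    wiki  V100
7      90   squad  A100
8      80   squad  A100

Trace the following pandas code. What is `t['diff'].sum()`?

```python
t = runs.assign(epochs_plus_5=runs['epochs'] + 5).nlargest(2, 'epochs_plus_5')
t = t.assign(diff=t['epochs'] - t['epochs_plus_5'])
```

-10

add column epochs_plus_5 = runs['epochs'] + 5:
   epochs dataset   gpu  epochs_plus_5
0      76   squad  V100             81
1      57    imdb  A100             62
2      14    wiki  H100             19
3      83    wiki  V100             88
4      13   squad  V100             18
5      63    wiki  H100             68
6      39    wiki  V100             44
7      90   squad  A100             95
8      80   squad  A100             85
take 2 rows with largest epochs_plus_5:
   epochs dataset   gpu  epochs_plus_5
7      90   squad  A100             95
3      83    wiki  V100             88
add column diff = t['epochs'] - t['epochs_plus_5']:
   epochs dataset   gpu  epochs_plus_5  diff
7      90   squad  A100             95    -5
3      83    wiki  V100             88    -5
So sum() = -10.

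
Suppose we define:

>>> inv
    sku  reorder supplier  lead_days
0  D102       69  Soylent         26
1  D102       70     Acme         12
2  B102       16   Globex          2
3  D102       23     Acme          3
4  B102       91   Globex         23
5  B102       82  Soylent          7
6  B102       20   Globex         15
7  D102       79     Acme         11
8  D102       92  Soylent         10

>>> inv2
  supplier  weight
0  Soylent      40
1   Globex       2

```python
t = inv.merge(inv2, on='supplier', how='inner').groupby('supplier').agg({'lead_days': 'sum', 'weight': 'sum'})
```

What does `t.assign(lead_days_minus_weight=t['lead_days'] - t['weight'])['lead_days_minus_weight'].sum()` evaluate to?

-43

merge on 'supplier' (how='inner') → 6 rows:
    sku  reorder supplier  lead_days  weight
0  D102       69  Soylent         26      40
1  B102       16   Globex          2       2
2  B102       91   Globex         23       2
3  B102       82  Soylent          7      40
4  B102       20   Globex         15       2
5  D102       92  Soylent         10      40
group by supplier: sum(lead_days), sum(weight):
          lead_days  weight
supplier                   
Globex           40       6
Soylent          43     120
add column lead_days_minus_weight = t['lead_days'] - t['weight']:
          lead_days  weight  lead_days_minus_weight
supplier                                           
Globex           40       6                      34
Soylent          43     120                     -77
The sum of column 'lead_days_minus_weight' is -43.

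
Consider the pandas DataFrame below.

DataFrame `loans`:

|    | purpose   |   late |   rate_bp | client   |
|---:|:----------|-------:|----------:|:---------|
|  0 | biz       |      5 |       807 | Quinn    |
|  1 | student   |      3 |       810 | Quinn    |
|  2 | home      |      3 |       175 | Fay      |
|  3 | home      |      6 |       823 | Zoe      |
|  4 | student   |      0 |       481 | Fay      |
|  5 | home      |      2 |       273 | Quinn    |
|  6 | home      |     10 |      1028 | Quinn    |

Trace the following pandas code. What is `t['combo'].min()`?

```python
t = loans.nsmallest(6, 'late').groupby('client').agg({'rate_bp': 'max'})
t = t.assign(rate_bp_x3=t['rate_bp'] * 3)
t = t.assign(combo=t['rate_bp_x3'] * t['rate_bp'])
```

694083

take 6 rows with smallest late:
   purpose  late  rate_bp client
4  student     0      481    Fay
5     home     2      273  Quinn
1  student     3      810  Quinn
2     home     3      175    Fay
0      biz     5      807  Quinn
3     home     6      823    Zoe
group by client, max of rate_bp:
        rate_bp
client         
Fay         481
Quinn       810
Zoe         823
add column rate_bp_x3 = t['rate_bp'] * 3:
        rate_bp  rate_bp_x3
client                     
Fay         481        1443
Quinn       810        2430
Zoe         823        2469
add column combo = t['rate_bp_x3'] * t['rate_bp']:
        rate_bp  rate_bp_x3    combo
client                              
Fay         481        1443   694083
Quinn       810        2430  1968300
Zoe         823        2469  2031987
So min() = 694083.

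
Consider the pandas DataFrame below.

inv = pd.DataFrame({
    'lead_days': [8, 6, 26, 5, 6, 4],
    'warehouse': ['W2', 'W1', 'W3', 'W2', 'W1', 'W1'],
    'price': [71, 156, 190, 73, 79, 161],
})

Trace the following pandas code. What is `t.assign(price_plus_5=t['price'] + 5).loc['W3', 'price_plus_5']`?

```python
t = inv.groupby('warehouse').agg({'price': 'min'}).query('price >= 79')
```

195

group by warehouse, min of price:
           price
warehouse       
W1            79
W2            71
W3           190
filter rows where price >= 79:
           price
warehouse       
W1            79
W3           190
add column price_plus_5 = t['price'] + 5:
           price  price_plus_5
warehouse                     
W1            79            84
W3           190           195
So loc['W3', 'price_plus_5'] = 195.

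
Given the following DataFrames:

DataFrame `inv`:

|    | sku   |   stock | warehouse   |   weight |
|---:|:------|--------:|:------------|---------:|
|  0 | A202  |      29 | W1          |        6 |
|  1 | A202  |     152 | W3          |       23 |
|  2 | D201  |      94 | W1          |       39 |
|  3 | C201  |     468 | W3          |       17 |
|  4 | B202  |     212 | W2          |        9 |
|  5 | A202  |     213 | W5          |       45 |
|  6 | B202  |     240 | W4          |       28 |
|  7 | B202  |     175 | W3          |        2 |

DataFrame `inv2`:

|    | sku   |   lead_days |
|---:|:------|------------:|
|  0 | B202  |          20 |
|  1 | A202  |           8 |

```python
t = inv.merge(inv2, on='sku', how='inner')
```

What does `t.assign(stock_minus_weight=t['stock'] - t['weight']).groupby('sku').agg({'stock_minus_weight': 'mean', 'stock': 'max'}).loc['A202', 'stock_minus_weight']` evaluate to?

merge on 'sku' (how='inner') → 6 rows:
    sku  stock warehouse  weight  lead_days
0  A202     29        W1       6          8
1  A202    152        W3      23          8
2  B202    212        W2       9         20
3  A202    213        W5      45          8
4  B202    240        W4      28         20
5  B202    175        W3       2         20
add column stock_minus_weight = t['stock'] - t['weight']:
    sku  stock warehouse  weight  lead_days  stock_minus_weight
0  A202     29        W1       6          8                  23
1  A202    152        W3      23          8                 129
2  B202    212        W2       9         20                 203
3  A202    213        W5      45          8                 168
4  B202    240        W4      28         20                 212
5  B202    175        W3       2         20                 173
group by sku: mean(stock_minus_weight), max(stock):
      stock_minus_weight  stock
sku                            
A202          106.666667    213
B202          196.000000    240

106.666666667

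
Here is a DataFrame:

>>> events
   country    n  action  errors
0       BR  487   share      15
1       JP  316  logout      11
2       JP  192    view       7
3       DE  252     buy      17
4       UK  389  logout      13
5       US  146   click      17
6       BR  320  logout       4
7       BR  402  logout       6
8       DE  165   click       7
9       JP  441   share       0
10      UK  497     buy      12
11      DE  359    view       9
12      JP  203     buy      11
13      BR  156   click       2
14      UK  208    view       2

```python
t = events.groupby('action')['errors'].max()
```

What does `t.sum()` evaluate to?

group by action, max of errors:
action
buy       17
click     17
logout    13
share     15
view       9
Name: errors, dtype: int64

71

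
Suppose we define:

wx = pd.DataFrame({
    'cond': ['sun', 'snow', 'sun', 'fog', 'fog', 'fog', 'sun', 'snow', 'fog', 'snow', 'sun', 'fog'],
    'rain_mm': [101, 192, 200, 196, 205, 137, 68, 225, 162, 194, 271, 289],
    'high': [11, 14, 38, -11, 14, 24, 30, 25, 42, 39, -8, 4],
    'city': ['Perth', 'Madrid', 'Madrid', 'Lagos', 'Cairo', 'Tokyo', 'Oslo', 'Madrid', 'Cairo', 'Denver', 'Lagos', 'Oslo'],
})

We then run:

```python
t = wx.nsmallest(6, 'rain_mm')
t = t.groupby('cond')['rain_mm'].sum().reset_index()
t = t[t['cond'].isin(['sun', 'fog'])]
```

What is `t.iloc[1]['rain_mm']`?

169

take 6 rows with smallest rain_mm:
   cond  rain_mm  high    city
6   sun       68    30    Oslo
0   sun      101    11   Perth
5   fog      137    24   Tokyo
8   fog      162    42   Cairo
1  snow      192    14  Madrid
9  snow      194    39  Denver
group by cond, sum of rain_mm:
cond
fog     299
snow    386
sun     169
Name: rain_mm, dtype: int64
reset_index():
   cond  rain_mm
0   fog      299
1  snow      386
2   sun      169
filter rows where cond in ['sun', 'fog']:
  cond  rain_mm
0  fog      299
2  sun      169
Hence 169.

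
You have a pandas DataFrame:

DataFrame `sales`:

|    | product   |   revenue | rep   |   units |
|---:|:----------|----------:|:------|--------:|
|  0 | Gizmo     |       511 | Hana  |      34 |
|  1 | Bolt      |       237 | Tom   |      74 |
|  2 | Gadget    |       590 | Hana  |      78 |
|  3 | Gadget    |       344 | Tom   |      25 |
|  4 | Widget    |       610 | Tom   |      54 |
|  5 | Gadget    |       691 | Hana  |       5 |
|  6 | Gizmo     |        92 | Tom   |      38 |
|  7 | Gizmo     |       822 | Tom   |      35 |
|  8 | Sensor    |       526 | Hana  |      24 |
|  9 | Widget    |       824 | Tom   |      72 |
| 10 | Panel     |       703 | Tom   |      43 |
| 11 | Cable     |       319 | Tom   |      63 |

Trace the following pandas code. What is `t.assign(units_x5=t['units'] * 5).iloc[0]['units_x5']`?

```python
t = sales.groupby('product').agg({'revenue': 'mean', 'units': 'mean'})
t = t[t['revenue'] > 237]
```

315.0

group by product: mean(revenue), mean(units):
            revenue      units
product                       
Bolt     237.000000  74.000000
Cable    319.000000  63.000000
Gadget   541.666667  36.000000
Gizmo    475.000000  35.666667
Panel    703.000000  43.000000
Sensor   526.000000  24.000000
Widget   717.000000  63.000000
filter rows where revenue > 237:
            revenue      units
product                       
Cable    319.000000  63.000000
Gadget   541.666667  36.000000
Gizmo    475.000000  35.666667
Panel    703.000000  43.000000
Sensor   526.000000  24.000000
Widget   717.000000  63.000000
add column units_x5 = t['units'] * 5:
            revenue      units    units_x5
product                                   
Cable    319.000000  63.000000  315.000000
Gadget   541.666667  36.000000  180.000000
Gizmo    475.000000  35.666667  178.333333
Panel    703.000000  43.000000  215.000000
Sensor   526.000000  24.000000  120.000000
Widget   717.000000  63.000000  315.000000
value at position 0, column 'units_x5' → 315.0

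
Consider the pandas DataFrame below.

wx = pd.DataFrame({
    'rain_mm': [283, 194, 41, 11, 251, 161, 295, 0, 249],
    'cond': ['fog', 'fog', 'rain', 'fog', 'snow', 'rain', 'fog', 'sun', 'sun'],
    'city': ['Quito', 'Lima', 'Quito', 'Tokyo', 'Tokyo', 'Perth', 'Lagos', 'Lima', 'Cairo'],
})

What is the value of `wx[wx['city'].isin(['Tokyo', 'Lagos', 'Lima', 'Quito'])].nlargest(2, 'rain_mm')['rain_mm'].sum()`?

578

filter rows where city in ['Tokyo', 'Lagos', 'Lima', 'Quito']:
   rain_mm  cond   city
0      283   fog  Quito
1      194   fog   Lima
2       41  rain  Quito
3       11   fog  Tokyo
4      251  snow  Tokyo
6      295   fog  Lagos
7        0   sun   Lima
take 2 rows with largest rain_mm:
   rain_mm cond   city
6      295  fog  Lagos
0      283  fog  Quito
The sum of column 'rain_mm' is 578.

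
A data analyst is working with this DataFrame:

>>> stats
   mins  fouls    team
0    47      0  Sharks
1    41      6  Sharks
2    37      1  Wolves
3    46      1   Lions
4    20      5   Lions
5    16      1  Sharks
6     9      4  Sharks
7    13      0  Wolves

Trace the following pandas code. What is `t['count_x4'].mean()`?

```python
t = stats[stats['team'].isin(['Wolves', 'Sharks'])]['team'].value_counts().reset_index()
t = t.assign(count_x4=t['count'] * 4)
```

filter rows where team in ['Wolves', 'Sharks']:
   mins  fouls    team
0    47      0  Sharks
1    41      6  Sharks
2    37      1  Wolves
5    16      1  Sharks
6     9      4  Sharks
7    13      0  Wolves
value_counts of team:
team
Sharks    4
Wolves    2
Name: count, dtype: int64
reset_index():
     team  count
0  Sharks      4
1  Wolves      2
add column count_x4 = t['count'] * 4:
     team  count  count_x4
0  Sharks      4        16
1  Wolves      2         8
Hence 12.0.

12.0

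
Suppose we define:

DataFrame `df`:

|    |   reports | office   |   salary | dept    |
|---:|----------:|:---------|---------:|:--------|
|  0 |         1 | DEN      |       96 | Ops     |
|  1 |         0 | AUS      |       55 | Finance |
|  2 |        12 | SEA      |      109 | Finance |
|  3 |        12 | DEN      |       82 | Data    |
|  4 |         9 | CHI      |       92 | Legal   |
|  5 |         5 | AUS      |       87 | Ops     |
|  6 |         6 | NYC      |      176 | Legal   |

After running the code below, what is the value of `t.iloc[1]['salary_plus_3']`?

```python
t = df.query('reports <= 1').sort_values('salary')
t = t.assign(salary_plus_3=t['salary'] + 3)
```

99

filter rows where reports <= 1:
   reports office  salary     dept
0        1    DEN      96      Ops
1        0    AUS      55  Finance
sort by salary:
   reports office  salary     dept
1        0    AUS      55  Finance
0        1    DEN      96      Ops
add column salary_plus_3 = t['salary'] + 3:
   reports office  salary     dept  salary_plus_3
1        0    AUS      55  Finance             58
0        1    DEN      96      Ops             99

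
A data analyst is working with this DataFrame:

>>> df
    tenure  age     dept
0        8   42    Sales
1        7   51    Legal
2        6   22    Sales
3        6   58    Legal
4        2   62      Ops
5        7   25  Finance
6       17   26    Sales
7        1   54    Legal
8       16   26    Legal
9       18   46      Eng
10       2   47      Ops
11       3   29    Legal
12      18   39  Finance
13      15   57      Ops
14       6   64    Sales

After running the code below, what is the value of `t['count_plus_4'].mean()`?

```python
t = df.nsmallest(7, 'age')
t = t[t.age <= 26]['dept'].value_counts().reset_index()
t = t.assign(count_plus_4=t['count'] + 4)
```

5.33333333333

take 7 rows with smallest age:
    tenure  age     dept
2        6   22    Sales
5        7   25  Finance
6       17   26    Sales
8       16   26    Legal
11       3   29    Legal
12      18   39  Finance
0        8   42    Sales
filter rows where age <= 26:
   tenure  age     dept
2       6   22    Sales
5       7   25  Finance
6      17   26    Sales
8      16   26    Legal
value_counts of dept:
dept
Sales      2
Finance    1
Legal      1
Name: count, dtype: int64
reset_index():
      dept  count
0    Sales      2
1  Finance      1
2    Legal      1
add column count_plus_4 = t['count'] + 4:
      dept  count  count_plus_4
0    Sales      2             6
1  Finance      1             5
2    Legal      1             5
Hence 5.33333333333.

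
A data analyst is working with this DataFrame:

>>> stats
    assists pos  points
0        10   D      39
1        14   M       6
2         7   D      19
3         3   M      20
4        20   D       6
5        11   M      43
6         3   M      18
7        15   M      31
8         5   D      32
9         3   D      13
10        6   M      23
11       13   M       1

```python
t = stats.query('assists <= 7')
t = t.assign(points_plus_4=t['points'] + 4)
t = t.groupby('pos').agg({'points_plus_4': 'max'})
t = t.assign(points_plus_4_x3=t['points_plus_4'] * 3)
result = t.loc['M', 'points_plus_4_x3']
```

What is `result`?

81

filter rows where assists <= 7:
    assists pos  points
2         7   D      19
3         3   M      20
6         3   M      18
8         5   D      32
9         3   D      13
10        6   M      23
add column points_plus_4 = t['points'] + 4:
    assists pos  points  points_plus_4
2         7   D      19             23
3         3   M      20             24
6         3   M      18             22
8         5   D      32             36
9         3   D      13             17
10        6   M      23             27
group by pos, max of points_plus_4:
     points_plus_4
pos               
D               36
M               27
add column points_plus_4_x3 = t['points_plus_4'] * 3:
     points_plus_4  points_plus_4_x3
pos                                 
D               36               108
M               27                81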